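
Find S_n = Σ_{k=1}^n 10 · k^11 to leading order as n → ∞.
S_n ~ 5 · n^12 / 6

By integral comparison (Euler-Maclaurin), Σ_{k=1}^n 10 · k^11 = 10 · ∫_0^n x^11 dx + O(n^11) = 10 · n^12/12 = 5 · n^12 / 6 + O(n^11). (Equivalently, Faulhaber's formula gives the same leading term.)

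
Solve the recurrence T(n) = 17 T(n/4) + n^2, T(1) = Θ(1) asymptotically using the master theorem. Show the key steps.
T(n) = Θ(n^(log_4 17))

Master theorem: compare f(n) = n^2 to n^(log_4 17) where log_4 17 ≈ 2.044. Since 2 < log_4 17, we have f(n) = O(n^(log_4 17 − ε)) for some ε > 0 — Case 1. Hence T(n) = Θ(n^(log_4 17)).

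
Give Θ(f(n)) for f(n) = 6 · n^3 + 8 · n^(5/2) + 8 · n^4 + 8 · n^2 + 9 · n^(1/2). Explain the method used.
f(n) ∈ Θ(n^4)

Compare the terms by growth order. For large n, n^a · (log n)^b dominates n^a' · (log n)^b' iff a > a', or (a = a' and b > b'). Ranking the 5 terms shows the dominant one is 8 · n^4. Hence f(n) ∈ Θ(n^4).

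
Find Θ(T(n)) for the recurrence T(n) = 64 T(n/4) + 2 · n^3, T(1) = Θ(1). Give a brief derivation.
T(n) = Θ(n^3 log n)

log_4 64 = 3, and f(n) = 2 · n^3 = Θ(n^(log_4 64)). This is Case 2 of the master theorem: T(n) = Θ(f(n) · log n) = Θ(n^3 log n).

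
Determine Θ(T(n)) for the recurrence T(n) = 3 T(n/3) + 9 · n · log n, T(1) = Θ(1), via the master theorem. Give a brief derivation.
T(n) = Θ(n · (log n)^2)

Here log_3 3 = 1 and f(n) = 9 · n · log n = Θ(n^(log_3 3) · (log n)^1). This is the extended Case 2 of the master theorem (f matches the critical exponent up to log factors), giving T(n) = Θ(n^(log_3 3) · (log n)^(1+1)) = Θ(n · (log n)^2).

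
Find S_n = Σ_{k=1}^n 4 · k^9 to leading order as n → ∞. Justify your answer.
S_n ~ 2 · n^10 / 5

By integral comparison (Euler-Maclaurin), Σ_{k=1}^n 4 · k^9 = 4 · ∫_0^n x^9 dx + O(n^9) = 4 · n^10/10 = 2 · n^10 / 5 + O(n^9). (Equivalently, Faulhaber's formula gives the same leading term.)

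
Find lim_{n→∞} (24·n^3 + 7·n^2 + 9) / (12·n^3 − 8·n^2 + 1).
lim = 24/12 = 2

For large n the leading n^3 terms dominate both numerator and denominator. Dividing top and bottom by n^3, every other term tends to 0, leaving 24/12 = 2.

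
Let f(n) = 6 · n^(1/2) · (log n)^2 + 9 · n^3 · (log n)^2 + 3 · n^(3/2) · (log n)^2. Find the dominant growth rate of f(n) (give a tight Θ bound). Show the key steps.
f(n) ∈ Θ(n^3 · (log n)^2)

Compare the terms by growth order. For large n, n^a · (log n)^b dominates n^a' · (log n)^b' iff a > a', or (a = a' and b > b'). Ranking the 3 terms shows the dominant one is 9 · n^3 · (log n)^2. Hence f(n) ∈ Θ(n^3 · (log n)^2).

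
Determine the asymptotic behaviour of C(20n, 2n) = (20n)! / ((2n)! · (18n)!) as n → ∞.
C(20n, 2n) ~ (10000000000/387420489)^(2n) · sqrt(5/(9π·2n))

Write N = 2n. Apply Stirling to each factorial:
  (10N)! ~ sqrt(2π·10N) · (10N/e)^(10N),
  N! ~ sqrt(2π N) · (N/e)^N,
  (9N)! ~ sqrt(2π·9N) · (9N/e)^(9N).
The exponential factors combine to (10N)^(10N) / (N^N · (9N)^(9N)) = 10^(10N)/9^(9N) = (10^10/9^9)^N = (10000000000/387420489)^N.
The square-root prefactors combine to sqrt(2π·10N) / (sqrt(2π N)·sqrt(2π·9N)) = sqrt(10 / (2π·9·N)) = sqrt(5/(9π·2n)).
Substituting N = 2n: C(20n, 2n) ~ (10000000000/387420489)^(2n) · sqrt(5/(9π·2n)).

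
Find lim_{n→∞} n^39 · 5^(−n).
lim = 0

Exponentials with base > 1 dominate every fixed polynomial: for any fixed c, n^c / 5^n → 0 as n → ∞ (e.g. by the ratio test, or by writing 5^n = e^(n ln 5) and noting e^(n ln 5) / n^c → ∞). Hence n^39 · 5^(−n) = n^39 / 5^n → 0.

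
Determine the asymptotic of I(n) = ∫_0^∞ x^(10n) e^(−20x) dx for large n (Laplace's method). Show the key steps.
I(n) ~ (sqrt(2π·10n) / 20) · (10n/(20e))^(10n)

Write the integrand as exp(10n ln x − 20x) and set f(x) = 10n ln x − 20x. Then f'(x) = 10n/x − 20 = 0 at x* = 10n/20, and f''(x*) = −10n/x*^2 = −20^2/(10n). Laplace's method (interior maximum) gives
  I(n) ~ e^(f(x*)) · sqrt(2π / |f''(x*)|)
        = exp(10n ln(10n/20) − 10n) · sqrt(2π · 10n / 20^2)
        = (10n/20)^(10n) e^(−10n) · sqrt(2π·10n) / 20
        = (sqrt(2π·10n) / 20) · (10n/(20e))^(10n).
This matches Γ(10n+1)/20^(10n+1) with Stirling applied to Γ.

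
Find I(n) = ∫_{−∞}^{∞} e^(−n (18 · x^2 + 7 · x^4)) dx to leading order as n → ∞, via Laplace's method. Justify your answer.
I(n) ~ sqrt(π/(18n))

φ(x) = 18 · x^2 + 7 · x^4 has its unique global minimum at x* = 0 (since φ'(x) = 36x + 28x^3 = 0 only at x = 0 for real x with both coefficients positive, and φ → ∞ as |x| → ∞). At x* = 0, φ(0) = 0 and φ''(0) = 36. Laplace's method then gives
  I(n) ~ sqrt(2π / (n · φ''(0))) · e^(−n φ(0)) = sqrt(2π / (36n)) = sqrt(π/(18n)).
The 7 · x^4 term contributes only at subleading order (an O(1/n) relative correction).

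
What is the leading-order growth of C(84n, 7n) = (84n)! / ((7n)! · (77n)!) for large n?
C(84n, 7n) ~ (8916100448256/285311670611)^(7n) · sqrt(6/(11π·7n))

Write N = 7n. Apply Stirling to each factorial:
  (12N)! ~ sqrt(2π·12N) · (12N/e)^(12N),
  N! ~ sqrt(2π N) · (N/e)^N,
  (11N)! ~ sqrt(2π·11N) · (11N/e)^(11N).
The exponential factors combine to (12N)^(12N) / (N^N · (11N)^(11N)) = 12^(12N)/11^(11N) = (12^12/11^11)^N = (8916100448256/285311670611)^N.
The square-root prefactors combine to sqrt(2π·12N) / (sqrt(2π N)·sqrt(2π·11N)) = sqrt(12 / (2π·11·N)) = sqrt(6/(11π·7n)).
Substituting N = 7n: C(84n, 7n) ~ (8916100448256/285311670611)^(7n) · sqrt(6/(11π·7n)).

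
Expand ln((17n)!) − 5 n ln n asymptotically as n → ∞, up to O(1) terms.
ln((17n)!) − 5 n ln n = 12 n ln n + 17(ln 17 − 1) n + (1/2) ln(2π·17n) + O(1/n)

Stirling: ln((17n)!) = 17n ln(17n) − 17n + (1/2) ln(2π·17n) + O(1/n).
Expand 17n ln(17n) = 17n (ln n + ln 17) = 17n ln n + 17n ln 17.
Subtract 5n ln n: leading term is (17 − 5) n ln n = 12 n ln n. The next term is 17n ln 17 − 17n = 17(ln 17 − 1) n. Then the (1/2) ln(2π·17n) correction.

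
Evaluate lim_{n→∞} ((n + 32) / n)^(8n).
lim = e^256

Rewrite as (1 + 32/n)^(8n). By the standard limit (1 + x/n)^n → e^x, we have (1 + 32/n)^n → e^32, and raising to the 8th power gives e^256.
More precisely, ln[(1 + 32/n)^(8n)] = 8n · ln(1 + 32/n) = 8n · (32/n + O(1/n^2)) = 256 + O(1/n) → 256.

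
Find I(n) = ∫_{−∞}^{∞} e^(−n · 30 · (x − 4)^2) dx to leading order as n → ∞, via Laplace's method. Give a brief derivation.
I(n) = sqrt(π/(30n))

Here φ(x) = 30 · (x − 4)^2 has its unique minimum at x* = 4 with φ(x*) = 0 and φ''(x*) = 60. Laplace's method gives
  I(n) ~ e^(−n φ(x*)) · sqrt(2π / (n · φ''(x*))) = sqrt(2π / (60n)) = sqrt(π/(30n)).
This is exact: substituting u = (x − 4)·sqrt(30n) gives I(n) = (1/sqrt(30n)) ∫_{−∞}^{∞} e^(−u^2) du = sqrt(π/(30n)).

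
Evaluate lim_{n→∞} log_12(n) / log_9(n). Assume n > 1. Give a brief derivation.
lim = ln(9) / ln(12) = log_12(9)

Change of base: log_12(n) = ln n / ln 12 and log_9(n) = ln n / ln 9. The ratio is (ln n / ln 12) · (ln 9 / ln n) = ln 9 / ln 12, a constant independent of n. So the limit is ln 9 / ln 12 = log_12(9).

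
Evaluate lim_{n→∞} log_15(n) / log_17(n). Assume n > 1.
lim = ln(17) / ln(15) = log_15(17)

Change of base: log_15(n) = ln n / ln 15 and log_17(n) = ln n / ln 17. The ratio is (ln n / ln 15) · (ln 17 / ln n) = ln 17 / ln 15, a constant independent of n. So the limit is ln 17 / ln 15 = log_15(17).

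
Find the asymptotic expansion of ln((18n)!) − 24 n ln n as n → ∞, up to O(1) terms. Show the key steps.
ln((18n)!) − 24 n ln n = −6 n ln n + 18(ln 18 − 1) n + (1/2) ln(2π·18n) + O(1/n)

Stirling: ln((18n)!) = 18n ln(18n) − 18n + (1/2) ln(2π·18n) + O(1/n).
Expand 18n ln(18n) = 18n (ln n + ln 18) = 18n ln n + 18n ln 18.
Subtract 24n ln n: leading term is (18 − 24) n ln n = −6 n ln n. The next term is 18n ln 18 − 18n = 18(ln 18 − 1) n. Then the (1/2) ln(2π·18n) correction.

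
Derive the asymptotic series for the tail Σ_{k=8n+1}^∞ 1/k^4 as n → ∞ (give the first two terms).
Σ_{k>8n} 1/k^4 = 1/(3 · (8n)^3) − 1/(2 · (8n)^4) + O(1/(8n)^5)

Compare to the integral: ∫_{8n}^∞ x^(−4) dx = [−x^(−3)/3]_{8n}^∞ = 1/((4−1)·(8n)^3). The Euler-Maclaurin correction adds −f(8n)/2 = −1/(2·(8n)^4). Euler-Maclaurin then gives
  Σ_{k>8n} 1/k^4 = ∫_{8n}^∞ dx/x^4 − 1/(2·(8n)^4) + O(1/(8n)^5).
(Equivalently this is ζ(4) − Σ_{k≤8n} 1/k^4.)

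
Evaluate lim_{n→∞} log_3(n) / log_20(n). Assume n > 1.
lim = ln(20) / ln(3) = log_3(20)

Change of base: log_3(n) = ln n / ln 3 and log_20(n) = ln n / ln 20. The ratio is (ln n / ln 3) · (ln 20 / ln n) = ln 20 / ln 3, a constant independent of n. So the limit is ln 20 / ln 3 = log_3(20).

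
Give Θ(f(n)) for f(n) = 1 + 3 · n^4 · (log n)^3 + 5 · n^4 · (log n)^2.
f(n) ∈ Θ(n^4 · (log n)^3)

Compare the terms by growth order. For large n, n^a · (log n)^b dominates n^a' · (log n)^b' iff a > a', or (a = a' and b > b'). Ranking the 3 terms shows the dominant one is 3 · n^4 · (log n)^3. Hence f(n) ∈ Θ(n^4 · (log n)^3).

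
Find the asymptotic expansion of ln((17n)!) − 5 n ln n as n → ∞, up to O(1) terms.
ln((17n)!) − 5 n ln n = 12 n ln n + 17(ln 17 − 1) n + (1/2) ln(2π·17n) + O(1/n)

Stirling: ln((17n)!) = 17n ln(17n) − 17n + (1/2) ln(2π·17n) + O(1/n).
Expand 17n ln(17n) = 17n (ln n + ln 17) = 17n ln n + 17n ln 17.
Subtract 5n ln n: leading term is (17 − 5) n ln n = 12 n ln n. The next term is 17n ln 17 − 17n = 17(ln 17 − 1) n. Then the (1/2) ln(2π·17n) correction.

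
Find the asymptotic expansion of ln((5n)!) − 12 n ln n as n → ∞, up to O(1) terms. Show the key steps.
ln((5n)!) − 12 n ln n = −7 n ln n + 5(ln 5 − 1) n + (1/2) ln(2π·5n) + O(1/n)

Stirling: ln((5n)!) = 5n ln(5n) − 5n + (1/2) ln(2π·5n) + O(1/n).
Expand 5n ln(5n) = 5n (ln n + ln 5) = 5n ln n + 5n ln 5.
Subtract 12n ln n: leading term is (5 − 12) n ln n = −7 n ln n. The next term is 5n ln 5 − 5n = 5(ln 5 − 1) n. Then the (1/2) ln(2π·5n) correction.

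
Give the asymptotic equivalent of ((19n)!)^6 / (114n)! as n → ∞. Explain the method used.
((19n)!)^6/(114n)! ~ ((2π·19n)^(5/2) / sqrt(6)) · 6^(−6·19n)  →  0

Write N = 19n. Stirling: N! ~ sqrt(2π N)(N/e)^N and (6N)! ~ sqrt(2π·6N)·(6N/e)^(6N).
  (N!)^6/(6N)! ~ (2π N)^(6/2) (N/e)^(6N) / [sqrt(2π·6N) (6N/e)^(6N)]
     = (2π N)^(6/2) / sqrt(2π·6N) · (N/(6N))^(6N)
     = (2π N)^((6−1)/2) / sqrt(6) · 6^(−6N).
Since 6^6 > 1, the factor 6^(−6N) decays exponentially, so the ratio → 0. Substituting N = 19n gives the stated form.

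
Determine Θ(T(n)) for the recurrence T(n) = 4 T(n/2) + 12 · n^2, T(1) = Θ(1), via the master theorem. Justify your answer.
T(n) = Θ(n^2 log n)

log_2 4 = 2, and f(n) = 12 · n^2 = Θ(n^(log_2 4)). This is Case 2 of the master theorem: T(n) = Θ(f(n) · log n) = Θ(n^2 log n).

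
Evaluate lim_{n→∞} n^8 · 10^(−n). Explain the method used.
lim = 0

Exponentials with base > 1 dominate every fixed polynomial: for any fixed c, n^c / 10^n → 0 as n → ∞ (e.g. by the ratio test, or by writing 10^n = e^(n ln 10) and noting e^(n ln 10) / n^c → ∞). Hence n^8 · 10^(−n) = n^8 / 10^n → 0.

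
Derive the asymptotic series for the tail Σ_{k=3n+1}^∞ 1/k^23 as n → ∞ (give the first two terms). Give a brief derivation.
Σ_{k>3n} 1/k^23 = 1/(22 · (3n)^22) − 1/(2 · (3n)^23) + O(1/(3n)^24)

Compare to the integral: ∫_{3n}^∞ x^(−23) dx = [−x^(−22)/22]_{3n}^∞ = 1/((23−1)·(3n)^22). The Euler-Maclaurin correction adds −f(3n)/2 = −1/(2·(3n)^23). Euler-Maclaurin then gives
  Σ_{k>3n} 1/k^23 = ∫_{3n}^∞ dx/x^23 − 1/(2·(3n)^23) + O(1/(3n)^24).
(Equivalently this is ζ(23) − Σ_{k≤3n} 1/k^23.)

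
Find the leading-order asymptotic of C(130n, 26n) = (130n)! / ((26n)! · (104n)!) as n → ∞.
C(130n, 26n) ~ (3125/256)^(26n) · sqrt(5/(8π·26n))

Write N = 26n. Apply Stirling to each factorial:
  (5N)! ~ sqrt(2π·5N) · (5N/e)^(5N),
  N! ~ sqrt(2π N) · (N/e)^N,
  (4N)! ~ sqrt(2π·4N) · (4N/e)^(4N).
The exponential factors combine to (5N)^(5N) / (N^N · (4N)^(4N)) = 5^(5N)/4^(4N) = (5^5/4^4)^N = (3125/256)^N.
The square-root prefactors combine to sqrt(2π·5N) / (sqrt(2π N)·sqrt(2π·4N)) = sqrt(5 / (2π·4·N)) = sqrt(5/(8π·26n)).
Substituting N = 26n: C(130n, 26n) ~ (3125/256)^(26n) · sqrt(5/(8π·26n)).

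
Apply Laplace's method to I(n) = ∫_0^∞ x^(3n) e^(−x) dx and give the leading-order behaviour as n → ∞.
I(n) ~ sqrt(2π·3n) · (3n/e)^(3n)

Write the integrand as exp(3n ln x − x) and set f(x) = 3n ln x − x. Then f'(x) = 3n/x − 1 = 0 at x* = 3n, and f''(x*) = −3n/x*^2 = −1/(3n). Laplace's method (interior maximum) gives
  I(n) ~ e^(f(x*)) · sqrt(2π / |f''(x*)|)
        = exp(3n ln(3n) − 3n) · sqrt(2π · 3n)
        = (3n)^(3n) e^(−3n) · sqrt(2π·3n)
        = sqrt(2π·3n) · (3n/e)^(3n).
This matches Γ(3n+1) with Stirling applied to Γ.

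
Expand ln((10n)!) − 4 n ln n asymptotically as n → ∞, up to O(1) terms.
ln((10n)!) − 4 n ln n = 6 n ln n + 10(ln 10 − 1) n + (1/2) ln(2π·10n) + O(1/n)

Stirling: ln((10n)!) = 10n ln(10n) − 10n + (1/2) ln(2π·10n) + O(1/n).
Expand 10n ln(10n) = 10n (ln n + ln 10) = 10n ln n + 10n ln 10.
Subtract 4n ln n: leading term is (10 − 4) n ln n = 6 n ln n. The next term is 10n ln 10 − 10n = 10(ln 10 − 1) n. Then the (1/2) ln(2π·10n) correction.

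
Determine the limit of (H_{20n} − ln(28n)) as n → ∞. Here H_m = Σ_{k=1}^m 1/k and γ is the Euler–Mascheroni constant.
lim = ln(5/7) + γ

By Euler-Maclaurin, H_m = ln m + γ + O(1/m). So
  H_{20n} − ln(28n) = ln(20n) + γ − ln(28n) + O(1/n)
                       = ln(20/28) + γ + O(1/n).
Hence the limit is ln(20/28) + γ (= ln(5/7)).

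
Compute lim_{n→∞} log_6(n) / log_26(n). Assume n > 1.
lim = ln(26) / ln(6) = log_6(26)

Change of base: log_6(n) = ln n / ln 6 and log_26(n) = ln n / ln 26. The ratio is (ln n / ln 6) · (ln 26 / ln n) = ln 26 / ln 6, a constant independent of n. So the limit is ln 26 / ln 6 = log_6(26).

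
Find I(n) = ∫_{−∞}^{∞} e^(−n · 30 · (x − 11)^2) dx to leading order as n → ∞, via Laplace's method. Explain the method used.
I(n) = sqrt(π/(30n))

Here φ(x) = 30 · (x − 11)^2 has its unique minimum at x* = 11 with φ(x*) = 0 and φ''(x*) = 60. Laplace's method gives
  I(n) ~ e^(−n φ(x*)) · sqrt(2π / (n · φ''(x*))) = sqrt(2π / (60n)) = sqrt(π/(30n)).
This is exact: substituting u = (x − 11)·sqrt(30n) gives I(n) = (1/sqrt(30n)) ∫_{−∞}^{∞} e^(−u^2) du = sqrt(π/(30n)).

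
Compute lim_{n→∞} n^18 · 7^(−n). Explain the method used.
lim = 0

Exponentials with base > 1 dominate every fixed polynomial: for any fixed c, n^c / 7^n → 0 as n → ∞ (e.g. by the ratio test, or by writing 7^n = e^(n ln 7) and noting e^(n ln 7) / n^c → ∞). Hence n^18 · 7^(−n) = n^18 / 7^n → 0.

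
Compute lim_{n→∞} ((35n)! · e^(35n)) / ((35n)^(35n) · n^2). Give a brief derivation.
lim = 0

Stirling: (35n)! ~ sqrt(2π·35n) · (35n/e)^(35n). Hence
  (35n)! · e^(35n) / (35n)^(35n) ~ sqrt(2π·35n).
Dividing by n^2: sqrt(2π·35n) / n^2 = sqrt(2π·35) · n^((1−4)/2), so the expression behaves like sqrt(2π·35) · n^((1−4)/2) → 0.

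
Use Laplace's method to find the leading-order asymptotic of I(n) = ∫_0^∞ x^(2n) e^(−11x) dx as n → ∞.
I(n) ~ (sqrt(2π·2n) / 11) · (2n/(11e))^(2n)

Write the integrand as exp(2n ln x − 11x) and set f(x) = 2n ln x − 11x. Then f'(x) = 2n/x − 11 = 0 at x* = 2n/11, and f''(x*) = −2n/x*^2 = −11^2/(2n). Laplace's method (interior maximum) gives
  I(n) ~ e^(f(x*)) · sqrt(2π / |f''(x*)|)
        = exp(2n ln(2n/11) − 2n) · sqrt(2π · 2n / 11^2)
        = (2n/11)^(2n) e^(−2n) · sqrt(2π·2n) / 11
        = (sqrt(2π·2n) / 11) · (2n/(11e))^(2n).
This matches Γ(2n+1)/11^(2n+1) with Stirling applied to Γ.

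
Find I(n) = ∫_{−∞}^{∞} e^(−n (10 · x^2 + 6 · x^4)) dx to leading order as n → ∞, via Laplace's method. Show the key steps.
I(n) ~ sqrt(π/(10n))

φ(x) = 10 · x^2 + 6 · x^4 has its unique global minimum at x* = 0 (since φ'(x) = 20x + 24x^3 = 0 only at x = 0 for real x with both coefficients positive, and φ → ∞ as |x| → ∞). At x* = 0, φ(0) = 0 and φ''(0) = 20. Laplace's method then gives
  I(n) ~ sqrt(2π / (n · φ''(0))) · e^(−n φ(0)) = sqrt(2π / (20n)) = sqrt(π/(10n)).
The 6 · x^4 term contributes only at subleading order (an O(1/n) relative correction).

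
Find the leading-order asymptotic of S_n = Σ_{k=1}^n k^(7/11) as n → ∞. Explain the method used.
S_n ~ (11/18) · n^(18/11)

Integral comparison: Σ_{k=1}^n k^(7/11) = ∫_0^n x^(7/11) dx + O(n^(7/11)). The integral is n^(1 + 7/11) / (1 + 7/11) = n^((7+11)/11) / ((7+11)/11) = (11/18) · n^(18/11).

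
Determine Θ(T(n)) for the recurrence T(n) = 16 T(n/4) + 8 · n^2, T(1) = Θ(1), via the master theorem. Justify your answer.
T(n) = Θ(n^2 log n)

log_4 16 = 2, and f(n) = 8 · n^2 = Θ(n^(log_4 16)). This is Case 2 of the master theorem: T(n) = Θ(f(n) · log n) = Θ(n^2 log n).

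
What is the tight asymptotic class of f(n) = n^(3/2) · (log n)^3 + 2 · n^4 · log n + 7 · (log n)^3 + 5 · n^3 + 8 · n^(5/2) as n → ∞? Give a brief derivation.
f(n) ∈ Θ(n^4 · log n)

Compare the terms by growth order. For large n, n^a · (log n)^b dominates n^a' · (log n)^b' iff a > a', or (a = a' and b > b'). Ranking the 5 terms shows the dominant one is 2 · n^4 · log n. Hence f(n) ∈ Θ(n^4 · log n).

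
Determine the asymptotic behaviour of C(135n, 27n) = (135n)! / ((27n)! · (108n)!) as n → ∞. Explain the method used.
C(135n, 27n) ~ (3125/256)^(27n) · sqrt(5/(8π·27n))

Write N = 27n. Apply Stirling to each factorial:
  (5N)! ~ sqrt(2π·5N) · (5N/e)^(5N),
  N! ~ sqrt(2π N) · (N/e)^N,
  (4N)! ~ sqrt(2π·4N) · (4N/e)^(4N).
The exponential factors combine to (5N)^(5N) / (N^N · (4N)^(4N)) = 5^(5N)/4^(4N) = (5^5/4^4)^N = (3125/256)^N.
The square-root prefactors combine to sqrt(2π·5N) / (sqrt(2π N)·sqrt(2π·4N)) = sqrt(5 / (2π·4·N)) = sqrt(5/(8π·27n)).
Substituting N = 27n: C(135n, 27n) ~ (3125/256)^(27n) · sqrt(5/(8π·27n)).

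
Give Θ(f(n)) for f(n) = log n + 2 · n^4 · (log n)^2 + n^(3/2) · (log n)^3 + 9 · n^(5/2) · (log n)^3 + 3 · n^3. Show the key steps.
f(n) ∈ Θ(n^4 · (log n)^2)

Compare the terms by growth order. For large n, n^a · (log n)^b dominates n^a' · (log n)^b' iff a > a', or (a = a' and b > b'). Ranking the 5 terms shows the dominant one is 2 · n^4 · (log n)^2. Hence f(n) ∈ Θ(n^4 · (log n)^2).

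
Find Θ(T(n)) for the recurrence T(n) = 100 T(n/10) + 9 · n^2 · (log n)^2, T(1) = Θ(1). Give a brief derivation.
T(n) = Θ(n^2 · (log n)^3)

Here log_10 100 = 2 and f(n) = 9 · n^2 · (log n)^2 = Θ(n^(log_10 100) · (log n)^2). This is the extended Case 2 of the master theorem (f matches the critical exponent up to log factors), giving T(n) = Θ(n^(log_10 100) · (log n)^(2+1)) = Θ(n^2 · (log n)^3).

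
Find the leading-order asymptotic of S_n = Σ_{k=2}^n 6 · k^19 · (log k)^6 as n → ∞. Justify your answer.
S_n ~ 3 · n^20 · (log n)^6 / 10

By integral comparison, S_n = ∫_1^n 6 · x^19 · (log x)^6 dx + O(n^19 · (log n)^6). For the integral, the leading term of ∫_1^n x^19 (log x)^6 dx is n^20/20 · (log n)^6 (by repeated integration by parts; each step lowers the log-exponent and produces a relatively O(1/log n) correction). Hence S_n ~ 3 · n^20 · (log n)^6 / 10.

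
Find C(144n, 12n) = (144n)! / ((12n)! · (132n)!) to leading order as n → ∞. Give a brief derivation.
C(144n, 12n) ~ (8916100448256/285311670611)^(12n) · sqrt(6/(11π·12n))

Write N = 12n. Apply Stirling to each factorial:
  (12N)! ~ sqrt(2π·12N) · (12N/e)^(12N),
  N! ~ sqrt(2π N) · (N/e)^N,
  (11N)! ~ sqrt(2π·11N) · (11N/e)^(11N).
The exponential factors combine to (12N)^(12N) / (N^N · (11N)^(11N)) = 12^(12N)/11^(11N) = (12^12/11^11)^N = (8916100448256/285311670611)^N.
The square-root prefactors combine to sqrt(2π·12N) / (sqrt(2π N)·sqrt(2π·11N)) = sqrt(12 / (2π·11·N)) = sqrt(6/(11π·12n)).
Substituting N = 12n: C(144n, 12n) ~ (8916100448256/285311670611)^(12n) · sqrt(6/(11π·12n)).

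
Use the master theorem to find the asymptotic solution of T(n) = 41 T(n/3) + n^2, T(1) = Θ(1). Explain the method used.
T(n) = Θ(n^(log_3 41))

Master theorem: compare f(n) = n^2 to n^(log_3 41) where log_3 41 ≈ 3.380. Since 2 < log_3 41, we have f(n) = O(n^(log_3 41 − ε)) for some ε > 0 — Case 1. Hence T(n) = Θ(n^(log_3 41)).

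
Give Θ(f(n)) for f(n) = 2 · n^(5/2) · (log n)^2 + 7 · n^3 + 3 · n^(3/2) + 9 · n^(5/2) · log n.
f(n) ∈ Θ(n^3)

Compare the terms by growth order. For large n, n^a · (log n)^b dominates n^a' · (log n)^b' iff a > a', or (a = a' and b > b'). Ranking the 4 terms shows the dominant one is 7 · n^3. Hence f(n) ∈ Θ(n^3).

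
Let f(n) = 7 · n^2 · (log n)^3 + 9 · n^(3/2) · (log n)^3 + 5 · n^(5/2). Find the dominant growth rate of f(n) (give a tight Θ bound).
f(n) ∈ Θ(n^(5/2))

Compare the terms by growth order. For large n, n^a · (log n)^b dominates n^a' · (log n)^b' iff a > a', or (a = a' and b > b'). Ranking the 3 terms shows the dominant one is 5 · n^(5/2). Hence f(n) ∈ Θ(n^(5/2)).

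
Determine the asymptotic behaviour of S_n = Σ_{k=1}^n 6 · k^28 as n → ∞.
S_n ~ 6 · n^29 / 29

By integral comparison (Euler-Maclaurin), Σ_{k=1}^n 6 · k^28 = 6 · ∫_0^n x^28 dx + O(n^28) = 6 · n^29/29 + O(n^28). (Equivalently, Faulhaber's formula gives the same leading term.)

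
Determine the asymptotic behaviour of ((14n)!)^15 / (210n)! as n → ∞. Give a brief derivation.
((14n)!)^15/(210n)! ~ ((2π·14n)^(14/2) / sqrt(15)) · 15^(−15·14n)  →  0

Write N = 14n. Stirling: N! ~ sqrt(2π N)(N/e)^N and (15N)! ~ sqrt(2π·15N)·(15N/e)^(15N).
  (N!)^15/(15N)! ~ (2π N)^(15/2) (N/e)^(15N) / [sqrt(2π·15N) (15N/e)^(15N)]
     = (2π N)^(15/2) / sqrt(2π·15N) · (N/(15N))^(15N)
     = (2π N)^((15−1)/2) / sqrt(15) · 15^(−15N).
Since 15^15 > 1, the factor 15^(−15N) decays exponentially, so the ratio → 0. Substituting N = 14n gives the stated form.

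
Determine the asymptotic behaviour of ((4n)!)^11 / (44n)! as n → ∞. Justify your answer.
((4n)!)^11/(44n)! ~ ((2π·4n)^(10/2) / sqrt(11)) · 11^(−11·4n)  →  0

Write N = 4n. Stirling: N! ~ sqrt(2π N)(N/e)^N and (11N)! ~ sqrt(2π·11N)·(11N/e)^(11N).
  (N!)^11/(11N)! ~ (2π N)^(11/2) (N/e)^(11N) / [sqrt(2π·11N) (11N/e)^(11N)]
     = (2π N)^(11/2) / sqrt(2π·11N) · (N/(11N))^(11N)
     = (2π N)^((11−1)/2) / sqrt(11) · 11^(−11N).
Since 11^11 > 1, the factor 11^(−11N) decays exponentially, so the ratio → 0. Substituting N = 4n gives the stated form.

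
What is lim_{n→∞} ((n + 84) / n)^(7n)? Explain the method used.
lim = e^588

Rewrite as (1 + 84/n)^(7n). By the standard limit (1 + x/n)^n → e^x, we have (1 + 84/n)^n → e^84, and raising to the 7th power gives e^588.
More precisely, ln[(1 + 84/n)^(7n)] = 7n · ln(1 + 84/n) = 7n · (84/n + O(1/n^2)) = 588 + O(1/n) → 588.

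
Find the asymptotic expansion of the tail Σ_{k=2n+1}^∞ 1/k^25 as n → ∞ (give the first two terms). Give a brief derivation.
Σ_{k>2n} 1/k^25 = 1/(24 · (2n)^24) − 1/(2 · (2n)^25) + O(1/(2n)^26)

Compare to the integral: ∫_{2n}^∞ x^(−25) dx = [−x^(−24)/24]_{2n}^∞ = 1/((25−1)·(2n)^24). The Euler-Maclaurin correction adds −f(2n)/2 = −1/(2·(2n)^25). Euler-Maclaurin then gives
  Σ_{k>2n} 1/k^25 = ∫_{2n}^∞ dx/x^25 − 1/(2·(2n)^25) + O(1/(2n)^26).
(Equivalently this is ζ(25) − Σ_{k≤2n} 1/k^25.)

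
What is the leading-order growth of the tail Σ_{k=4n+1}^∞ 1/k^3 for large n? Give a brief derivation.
Σ_{k>4n} 1/k^3 ~ 1/(2 · (4n)^2)

Compare to the integral: ∫_{4n}^∞ x^(−3) dx = [−x^(−2)/2]_{4n}^∞ = 1/((3−1)·(4n)^2). Euler-Maclaurin then gives
  Σ_{k>4n} 1/k^3 = ∫_{4n}^∞ dx/x^3 − 1/(2·(4n)^3) + O(1/(4n)^4).
(Equivalently this is ζ(3) − Σ_{k≤4n} 1/k^3.)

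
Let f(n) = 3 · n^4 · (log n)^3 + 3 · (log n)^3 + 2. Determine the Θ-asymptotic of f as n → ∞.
f(n) ∈ Θ(n^4 · (log n)^3)

Compare the terms by growth order. For large n, n^a · (log n)^b dominates n^a' · (log n)^b' iff a > a', or (a = a' and b > b'). Ranking the 3 terms shows the dominant one is 3 · n^4 · (log n)^3. Hence f(n) ∈ Θ(n^4 · (log n)^3).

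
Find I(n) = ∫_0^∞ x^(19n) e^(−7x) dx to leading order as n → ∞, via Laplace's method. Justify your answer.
I(n) ~ (sqrt(2π·19n) / 7) · (19n/(7e))^(19n)

Write the integrand as exp(19n ln x − 7x) and set f(x) = 19n ln x − 7x. Then f'(x) = 19n/x − 7 = 0 at x* = 19n/7, and f''(x*) = −19n/x*^2 = −7^2/(19n). Laplace's method (interior maximum) gives
  I(n) ~ e^(f(x*)) · sqrt(2π / |f''(x*)|)
        = exp(19n ln(19n/7) − 19n) · sqrt(2π · 19n / 7^2)
        = (19n/7)^(19n) e^(−19n) · sqrt(2π·19n) / 7
        = (sqrt(2π·19n) / 7) · (19n/(7e))^(19n).
This matches Γ(19n+1)/7^(19n+1) with Stirling applied to Γ.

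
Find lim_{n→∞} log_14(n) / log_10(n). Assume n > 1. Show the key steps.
lim = ln(10) / ln(14) = log_14(10)

Change of base: log_14(n) = ln n / ln 14 and log_10(n) = ln n / ln 10. The ratio is (ln n / ln 14) · (ln 10 / ln n) = ln 10 / ln 14, a constant independent of n. So the limit is ln 10 / ln 14 = log_14(10).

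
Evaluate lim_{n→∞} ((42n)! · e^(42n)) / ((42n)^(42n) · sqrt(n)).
lim = sqrt(2π·42)

Stirling: (42n)! ~ sqrt(2π·42n) · (42n/e)^(42n). Hence
  (42n)! · e^(42n) / (42n)^(42n) ~ sqrt(2π·42n).
Dividing by sqrt(n): sqrt(2π·42n) / sqrt(n) = sqrt(2π·42) · n^((1−1)/2), so the limit is sqrt(2π·42).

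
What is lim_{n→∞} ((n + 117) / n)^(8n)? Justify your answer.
lim = e^936

Rewrite as (1 + 117/n)^(8n). By the standard limit (1 + x/n)^n → e^x, we have (1 + 117/n)^n → e^117, and raising to the 8th power gives e^936.
More precisely, ln[(1 + 117/n)^(8n)] = 8n · ln(1 + 117/n) = 8n · (117/n + O(1/n^2)) = 936 + O(1/n) → 936.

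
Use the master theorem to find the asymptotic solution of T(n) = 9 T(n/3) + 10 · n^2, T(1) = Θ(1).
T(n) = Θ(n^2 log n)

log_3 9 = 2, and f(n) = 10 · n^2 = Θ(n^(log_3 9)). This is Case 2 of the master theorem: T(n) = Θ(f(n) · log n) = Θ(n^2 log n).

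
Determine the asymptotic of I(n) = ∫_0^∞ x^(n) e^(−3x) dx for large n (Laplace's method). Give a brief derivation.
I(n) ~ (sqrt(2π·n) / 3) · (n/(3e))^(n)

Write the integrand as exp(n ln x − 3x) and set f(x) = n ln x − 3x. Then f'(x) = n/x − 3 = 0 at x* = n/3, and f''(x*) = −n/x*^2 = −3^2/(n). Laplace's method (interior maximum) gives
  I(n) ~ e^(f(x*)) · sqrt(2π / |f''(x*)|)
        = exp(n ln(n/3) − n) · sqrt(2π · n / 3^2)
        = (n/3)^(n) e^(−n) · sqrt(2π·n) / 3
        = (sqrt(2π·n) / 3) · (n/(3e))^(n).
This matches Γ(n+1)/3^(n+1) with Stirling applied to Γ.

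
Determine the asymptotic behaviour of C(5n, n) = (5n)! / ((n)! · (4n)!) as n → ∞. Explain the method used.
C(5n, n) ~ (3125/256)^(n) · sqrt(5/(8π·n))

Write N = n. Apply Stirling to each factorial:
  (5N)! ~ sqrt(2π·5N) · (5N/e)^(5N),
  N! ~ sqrt(2π N) · (N/e)^N,
  (4N)! ~ sqrt(2π·4N) · (4N/e)^(4N).
The exponential factors combine to (5N)^(5N) / (N^N · (4N)^(4N)) = 5^(5N)/4^(4N) = (5^5/4^4)^N = (3125/256)^N.
The square-root prefactors combine to sqrt(2π·5N) / (sqrt(2π N)·sqrt(2π·4N)) = sqrt(5 / (2π·4·N)) = sqrt(5/(8π·n)).
Substituting N = n: C(5n, n) ~ (3125/256)^(n) · sqrt(5/(8π·n)).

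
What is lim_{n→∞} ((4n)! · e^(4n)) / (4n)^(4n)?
lim = ∞

Stirling: (4n)! ~ sqrt(2π·4n) · (4n/e)^(4n). Hence
  (4n)! · e^(4n) / (4n)^(4n) ~ sqrt(2π·4n) = sqrt(2π·4) · sqrt(n) → ∞.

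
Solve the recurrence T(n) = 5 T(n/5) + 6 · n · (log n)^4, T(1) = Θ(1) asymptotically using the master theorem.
T(n) = Θ(n · (log n)^5)

Here log_5 5 = 1 and f(n) = 6 · n · (log n)^4 = Θ(n^(log_5 5) · (log n)^4). This is the extended Case 2 of the master theorem (f matches the critical exponent up to log factors), giving T(n) = Θ(n^(log_5 5) · (log n)^(4+1)) = Θ(n · (log n)^5).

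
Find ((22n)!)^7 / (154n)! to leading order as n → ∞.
((22n)!)^7/(154n)! ~ ((2π·22n)^(6/2) / sqrt(7)) · 7^(−7·22n)  →  0

Write N = 22n. Stirling: N! ~ sqrt(2π N)(N/e)^N and (7N)! ~ sqrt(2π·7N)·(7N/e)^(7N).
  (N!)^7/(7N)! ~ (2π N)^(7/2) (N/e)^(7N) / [sqrt(2π·7N) (7N/e)^(7N)]
     = (2π N)^(7/2) / sqrt(2π·7N) · (N/(7N))^(7N)
     = (2π N)^((7−1)/2) / sqrt(7) · 7^(−7N).
Since 7^7 > 1, the factor 7^(−7N) decays exponentially, so the ratio → 0. Substituting N = 22n gives the stated form.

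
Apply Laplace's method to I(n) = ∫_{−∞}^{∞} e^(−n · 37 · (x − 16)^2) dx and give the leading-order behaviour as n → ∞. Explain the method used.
I(n) = sqrt(π/(37n))

Here φ(x) = 37 · (x − 16)^2 has its unique minimum at x* = 16 with φ(x*) = 0 and φ''(x*) = 74. Laplace's method gives
  I(n) ~ e^(−n φ(x*)) · sqrt(2π / (n · φ''(x*))) = sqrt(2π / (74n)) = sqrt(π/(37n)).
This is exact: substituting u = (x − 16)·sqrt(37n) gives I(n) = (1/sqrt(37n)) ∫_{−∞}^{∞} e^(−u^2) du = sqrt(π/(37n)).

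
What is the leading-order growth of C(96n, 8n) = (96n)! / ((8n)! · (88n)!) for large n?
C(96n, 8n) ~ (8916100448256/285311670611)^(8n) · sqrt(6/(11π·8n))

Write N = 8n. Apply Stirling to each factorial:
  (12N)! ~ sqrt(2π·12N) · (12N/e)^(12N),
  N! ~ sqrt(2π N) · (N/e)^N,
  (11N)! ~ sqrt(2π·11N) · (11N/e)^(11N).
The exponential factors combine to (12N)^(12N) / (N^N · (11N)^(11N)) = 12^(12N)/11^(11N) = (12^12/11^11)^N = (8916100448256/285311670611)^N.
The square-root prefactors combine to sqrt(2π·12N) / (sqrt(2π N)·sqrt(2π·11N)) = sqrt(12 / (2π·11·N)) = sqrt(6/(11π·8n)).
Substituting N = 8n: C(96n, 8n) ~ (8916100448256/285311670611)^(8n) · sqrt(6/(11π·8n)).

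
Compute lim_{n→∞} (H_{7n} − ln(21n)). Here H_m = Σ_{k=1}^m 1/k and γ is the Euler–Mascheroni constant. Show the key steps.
lim = −ln 3 + γ

By Euler-Maclaurin, H_m = ln m + γ + O(1/m). So
  H_{7n} − ln(21n) = ln(7n) + γ − ln(21n) + O(1/n)
                       = ln(7/21) + γ + O(1/n).
Hence the limit is ln(7/21) + γ (= −ln 3).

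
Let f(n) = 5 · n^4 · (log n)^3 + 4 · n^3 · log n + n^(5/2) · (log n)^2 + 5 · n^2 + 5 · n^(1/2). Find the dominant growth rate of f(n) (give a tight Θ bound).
f(n) ∈ Θ(n^4 · (log n)^3)

Compare the terms by growth order. For large n, n^a · (log n)^b dominates n^a' · (log n)^b' iff a > a', or (a = a' and b > b'). Ranking the 5 terms shows the dominant one is 5 · n^4 · (log n)^3. Hence f(n) ∈ Θ(n^4 · (log n)^3).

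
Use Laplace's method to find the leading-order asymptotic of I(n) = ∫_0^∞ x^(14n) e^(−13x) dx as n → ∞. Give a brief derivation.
I(n) ~ (sqrt(2π·14n) / 13) · (14n/(13e))^(14n)

Write the integrand as exp(14n ln x − 13x) and set f(x) = 14n ln x − 13x. Then f'(x) = 14n/x − 13 = 0 at x* = 14n/13, and f''(x*) = −14n/x*^2 = −13^2/(14n). Laplace's method (interior maximum) gives
  I(n) ~ e^(f(x*)) · sqrt(2π / |f''(x*)|)
        = exp(14n ln(14n/13) − 14n) · sqrt(2π · 14n / 13^2)
        = (14n/13)^(14n) e^(−14n) · sqrt(2π·14n) / 13
        = (sqrt(2π·14n) / 13) · (14n/(13e))^(14n).
This matches Γ(14n+1)/13^(14n+1) with Stirling applied to Γ.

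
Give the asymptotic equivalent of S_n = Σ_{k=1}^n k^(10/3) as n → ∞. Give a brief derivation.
S_n ~ (3/13) · n^(13/3)

Integral comparison: Σ_{k=1}^n k^(10/3) = ∫_0^n x^(10/3) dx + O(n^(10/3)). The integral is n^(1 + 10/3) / (1 + 10/3) = n^((10+3)/3) / ((10+3)/3) = (3/13) · n^(13/3).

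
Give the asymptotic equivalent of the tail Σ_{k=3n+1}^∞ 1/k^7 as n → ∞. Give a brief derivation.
Σ_{k>3n} 1/k^7 ~ 1/(6 · (3n)^6)

Compare to the integral: ∫_{3n}^∞ x^(−7) dx = [−x^(−6)/6]_{3n}^∞ = 1/((7−1)·(3n)^6). Euler-Maclaurin then gives
  Σ_{k>3n} 1/k^7 = ∫_{3n}^∞ dx/x^7 − 1/(2·(3n)^7) + O(1/(3n)^8).
(Equivalently this is ζ(7) − Σ_{k≤3n} 1/k^7.)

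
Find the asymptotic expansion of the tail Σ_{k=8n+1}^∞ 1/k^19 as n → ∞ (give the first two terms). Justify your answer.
Σ_{k>8n} 1/k^19 = 1/(18 · (8n)^18) − 1/(2 · (8n)^19) + O(1/(8n)^20)

Compare to the integral: ∫_{8n}^∞ x^(−19) dx = [−x^(−18)/18]_{8n}^∞ = 1/((19−1)·(8n)^18). The Euler-Maclaurin correction adds −f(8n)/2 = −1/(2·(8n)^19). Euler-Maclaurin then gives
  Σ_{k>8n} 1/k^19 = ∫_{8n}^∞ dx/x^19 − 1/(2·(8n)^19) + O(1/(8n)^20).
(Equivalently this is ζ(19) − Σ_{k≤8n} 1/k^19.)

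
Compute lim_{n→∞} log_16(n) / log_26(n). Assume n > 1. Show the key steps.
lim = ln(26) / ln(16) = log_16(26)

Change of base: log_16(n) = ln n / ln 16 and log_26(n) = ln n / ln 26. The ratio is (ln n / ln 16) · (ln 26 / ln n) = ln 26 / ln 16, a constant independent of n. So the limit is ln 26 / ln 16 = log_16(26).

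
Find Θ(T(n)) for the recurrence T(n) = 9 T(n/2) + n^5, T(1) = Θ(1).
T(n) = Θ(n^5)

log_2 9 ≈ 3.170. f(n) = n^5 dominates n^(log_2 9) since 5 > 3.170, and the regularity condition a·f(n/b) = 9·(n/2)^5 = (9/32)·n^5 ≤ c·f(n) holds with c = 9/32 ≈ 0.281 < 1. So this is Case 3: T(n) = Θ(f(n)) = Θ(n^5).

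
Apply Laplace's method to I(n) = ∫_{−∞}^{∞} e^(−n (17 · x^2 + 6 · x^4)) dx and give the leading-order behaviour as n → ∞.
I(n) ~ sqrt(π/(17n))

φ(x) = 17 · x^2 + 6 · x^4 has its unique global minimum at x* = 0 (since φ'(x) = 34x + 24x^3 = 0 only at x = 0 for real x with both coefficients positive, and φ → ∞ as |x| → ∞). At x* = 0, φ(0) = 0 and φ''(0) = 34. Laplace's method then gives
  I(n) ~ sqrt(2π / (n · φ''(0))) · e^(−n φ(0)) = sqrt(2π / (34n)) = sqrt(π/(17n)).
The 6 · x^4 term contributes only at subleading order (an O(1/n) relative correction).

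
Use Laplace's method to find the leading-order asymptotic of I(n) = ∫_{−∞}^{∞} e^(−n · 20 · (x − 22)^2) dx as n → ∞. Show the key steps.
I(n) = sqrt(π/(20n))

Here φ(x) = 20 · (x − 22)^2 has its unique minimum at x* = 22 with φ(x*) = 0 and φ''(x*) = 40. Laplace's method gives
  I(n) ~ e^(−n φ(x*)) · sqrt(2π / (n · φ''(x*))) = sqrt(2π / (40n)) = sqrt(π/(20n)).
This is exact: substituting u = (x − 22)·sqrt(20n) gives I(n) = (1/sqrt(20n)) ∫_{−∞}^{∞} e^(−u^2) du = sqrt(π/(20n)).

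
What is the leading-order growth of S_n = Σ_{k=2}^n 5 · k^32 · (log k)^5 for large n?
S_n ~ 5 · n^33 · (log n)^5 / 33

By integral comparison, S_n = ∫_1^n 5 · x^32 · (log x)^5 dx + O(n^32 · (log n)^5). For the integral, the leading term of ∫_1^n x^32 (log x)^5 dx is n^33/33 · (log n)^5 (by repeated integration by parts; each step lowers the log-exponent and produces a relatively O(1/log n) correction). Hence S_n ~ 5 · n^33 · (log n)^5 / 33.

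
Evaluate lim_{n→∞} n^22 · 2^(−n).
lim = 0

Exponentials with base > 1 dominate every fixed polynomial: for any fixed c, n^c / 2^n → 0 as n → ∞ (e.g. by the ratio test, or by writing 2^n = e^(n ln 2) and noting e^(n ln 2) / n^c → ∞). Hence n^22 · 2^(−n) = n^22 / 2^n → 0.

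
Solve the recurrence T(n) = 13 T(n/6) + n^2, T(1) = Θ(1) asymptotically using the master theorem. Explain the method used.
T(n) = Θ(n^2)

log_6 13 ≈ 1.432. f(n) = n^2 dominates n^(log_6 13) since 2 > 1.432, and the regularity condition a·f(n/b) = 13·(n/6)^2 = (13/36)·n^2 ≤ c·f(n) holds with c = 13/36 ≈ 0.361 < 1. So this is Case 3: T(n) = Θ(f(n)) = Θ(n^2).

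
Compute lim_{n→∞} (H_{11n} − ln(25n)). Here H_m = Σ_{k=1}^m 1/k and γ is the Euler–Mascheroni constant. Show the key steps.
lim = ln(11/25) + γ

By Euler-Maclaurin, H_m = ln m + γ + O(1/m). So
  H_{11n} − ln(25n) = ln(11n) + γ − ln(25n) + O(1/n)
                       = ln(11/25) + γ + O(1/n).
Hence the limit is ln(11/25) + γ.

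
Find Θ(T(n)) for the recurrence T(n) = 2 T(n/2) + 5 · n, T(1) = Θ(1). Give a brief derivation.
T(n) = Θ(n log n)

log_2 2 = 1, and f(n) = 5 · n = Θ(n^(log_2 2)). This is Case 2 of the master theorem: T(n) = Θ(f(n) · log n) = Θ(n log n).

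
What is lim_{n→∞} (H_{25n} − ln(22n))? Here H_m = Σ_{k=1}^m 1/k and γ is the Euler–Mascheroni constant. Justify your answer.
lim = ln(25/22) + γ

By Euler-Maclaurin, H_m = ln m + γ + O(1/m). So
  H_{25n} − ln(22n) = ln(25n) + γ − ln(22n) + O(1/n)
                       = ln(25/22) + γ + O(1/n).
Hence the limit is ln(25/22) + γ.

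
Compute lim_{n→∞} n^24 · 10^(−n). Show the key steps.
lim = 0

Exponentials with base > 1 dominate every fixed polynomial: for any fixed c, n^c / 10^n → 0 as n → ∞ (e.g. by the ratio test, or by writing 10^n = e^(n ln 10) and noting e^(n ln 10) / n^c → ∞). Hence n^24 · 10^(−n) = n^24 / 10^n → 0.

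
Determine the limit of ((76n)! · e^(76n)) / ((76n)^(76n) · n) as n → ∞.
lim = 0

Stirling: (76n)! ~ sqrt(2π·76n) · (76n/e)^(76n). Hence
  (76n)! · e^(76n) / (76n)^(76n) ~ sqrt(2π·76n).
Dividing by n: sqrt(2π·76n) / n = sqrt(2π·76) · n^((1−2)/2), so the expression behaves like sqrt(2π·76) · n^((1−2)/2) → 0.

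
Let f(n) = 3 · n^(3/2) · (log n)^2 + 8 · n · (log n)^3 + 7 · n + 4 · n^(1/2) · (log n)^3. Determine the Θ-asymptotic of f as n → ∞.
f(n) ∈ Θ(n^(3/2) · (log n)^2)

Compare the terms by growth order. For large n, n^a · (log n)^b dominates n^a' · (log n)^b' iff a > a', or (a = a' and b > b'). Ranking the 4 terms shows the dominant one is 3 · n^(3/2) · (log n)^2. Hence f(n) ∈ Θ(n^(3/2) · (log n)^2).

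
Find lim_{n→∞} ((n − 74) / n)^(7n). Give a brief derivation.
lim = e^(−518)

Rewrite as (1 − 74/n)^(7n). By the standard limit (1 + x/n)^n → e^x, we have (1 − 74/n)^n → e^(−74), and raising to the 7th power gives e^(−518).
More precisely, ln[(1 − 74/n)^(7n)] = 7n · ln(1 − 74/n) = 7n · (-74/n + O(1/n^2)) = -518 + O(1/n) → -518.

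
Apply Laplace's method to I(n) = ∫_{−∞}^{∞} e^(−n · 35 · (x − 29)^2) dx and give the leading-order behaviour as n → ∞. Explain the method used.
I(n) = sqrt(π/(35n))

Here φ(x) = 35 · (x − 29)^2 has its unique minimum at x* = 29 with φ(x*) = 0 and φ''(x*) = 70. Laplace's method gives
  I(n) ~ e^(−n φ(x*)) · sqrt(2π / (n · φ''(x*))) = sqrt(2π / (70n)) = sqrt(π/(35n)).
This is exact: substituting u = (x − 29)·sqrt(35n) gives I(n) = (1/sqrt(35n)) ∫_{−∞}^{∞} e^(−u^2) du = sqrt(π/(35n)).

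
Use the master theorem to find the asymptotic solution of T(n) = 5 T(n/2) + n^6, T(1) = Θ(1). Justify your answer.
T(n) = Θ(n^6)

log_2 5 ≈ 2.322. f(n) = n^6 dominates n^(log_2 5) since 6 > 2.322, and the regularity condition a·f(n/b) = 5·(n/2)^6 = (5/64)·n^6 ≤ c·f(n) holds with c = 5/64 ≈ 0.0781 < 1. So this is Case 3: T(n) = Θ(f(n)) = Θ(n^6).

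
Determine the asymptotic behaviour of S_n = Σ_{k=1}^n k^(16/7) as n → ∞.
S_n ~ (7/23) · n^(23/7)

Integral comparison: Σ_{k=1}^n k^(16/7) = ∫_0^n x^(16/7) dx + O(n^(16/7)). The integral is n^(1 + 16/7) / (1 + 16/7) = n^((16+7)/7) / ((16+7)/7) = (7/23) · n^(23/7).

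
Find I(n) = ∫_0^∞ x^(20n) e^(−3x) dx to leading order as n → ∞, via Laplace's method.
I(n) ~ (sqrt(2π·20n) / 3) · (20n/(3e))^(20n)

Write the integrand as exp(20n ln x − 3x) and set f(x) = 20n ln x − 3x. Then f'(x) = 20n/x − 3 = 0 at x* = 20n/3, and f''(x*) = −20n/x*^2 = −3^2/(20n). Laplace's method (interior maximum) gives
  I(n) ~ e^(f(x*)) · sqrt(2π / |f''(x*)|)
        = exp(20n ln(20n/3) − 20n) · sqrt(2π · 20n / 3^2)
        = (20n/3)^(20n) e^(−20n) · sqrt(2π·20n) / 3
        = (sqrt(2π·20n) / 3) · (20n/(3e))^(20n).
This matches Γ(20n+1)/3^(20n+1) with Stirling applied to Γ.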